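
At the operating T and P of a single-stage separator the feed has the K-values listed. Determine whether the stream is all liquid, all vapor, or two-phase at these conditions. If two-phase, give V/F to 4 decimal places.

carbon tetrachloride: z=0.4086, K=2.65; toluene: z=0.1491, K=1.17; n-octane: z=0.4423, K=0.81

ΣzᵢKᵢ = 1.6155; Σzᵢ/Kᵢ = 0.8277.
Since Σzᵢ/Kᵢ < 1 the mixture is above its dew point — single vapor phase.

all vapor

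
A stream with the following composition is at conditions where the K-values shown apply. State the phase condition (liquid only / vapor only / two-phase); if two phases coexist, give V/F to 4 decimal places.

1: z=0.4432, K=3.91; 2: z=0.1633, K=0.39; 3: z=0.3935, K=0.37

ΣzᵢKᵢ = 1.9422; Σzᵢ/Kᵢ = 1.5956.
Both exceed 1, so a two-phase solution exists.
Rachford–Rice: g(ψ) = Σ zᵢ(Kᵢ−1)/(1+ψ(Kᵢ−1)) = 0.
Newton iteration, ψ⁰ = 0.5:
  ψ = 0.5000: g = 0.02011, g' = -1.0814 → ψ = 0.5186
  ψ = 0.5186: g = 0.00010, g' = -1.0707 → ψ = 0.5187
Converged at ψ = 0.5187.

two-phase, V/F = 0.5187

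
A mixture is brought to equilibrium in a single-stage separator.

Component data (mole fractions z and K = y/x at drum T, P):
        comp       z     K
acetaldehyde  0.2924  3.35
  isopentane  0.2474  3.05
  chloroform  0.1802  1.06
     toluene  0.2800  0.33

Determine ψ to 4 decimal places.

ψ = 0.8385

Rachford–Rice: g(ψ) = Σ zᵢ(Kᵢ−1)/(1+ψ(Kᵢ−1)) = 0.
Check two-phase: ΣzᵢKᵢ = 2.0175 > 1 and Σzᵢ/Kᵢ = 1.1869 > 1, so g(0) = 1.0175 > 0 and g(1) = -0.1869 < 0.
Newton–Raphson from ψ = 0.63:
  ψ = 0.6300: g = 0.18414, g' = -0.8374 → ψ = 0.8499
  ψ = 0.8499: g = -0.01121, g' = -0.9966 → ψ = 0.8386
  ψ = 0.8386: g = -0.00010, g' = -0.9790 → ψ = 0.8385
Converged at ψ = 0.8385.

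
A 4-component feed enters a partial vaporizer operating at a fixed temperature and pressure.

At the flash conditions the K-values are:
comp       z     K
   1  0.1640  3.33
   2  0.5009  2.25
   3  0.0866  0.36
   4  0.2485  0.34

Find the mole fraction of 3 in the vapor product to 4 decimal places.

Material balance + equilibrium reduce to Σ zᵢ(Kᵢ−1)/(1+ψ(Kᵢ−1)) = 0.
Feasibility: ΣzᵢKᵢ = 1.7888, Σzᵢ/Kᵢ = 1.2433 — both > 1, two phases present.
Newton–Raphson from ψ = 0.5:
  ψ = 0.5000: g = 0.23551, g' = -0.8042 → ψ = 0.7929
  ψ = 0.7929: g = -0.00789, g' = -0.9298 → ψ = 0.7844
  ψ = 0.7844: g = -0.00004, g' = -0.9192 → ψ = 0.7843
Converged at ψ = 0.7843.
Compositions from xᵢ = zᵢ/(1+ψ(Kᵢ−1)), yᵢ = Kᵢxᵢ:
  1: x = 0.0580, y = 0.1931
  2: x = 0.2529, y = 0.5691
  3: x = 0.1739, y = 0.0626
  4: x = 0.5152, y = 0.1752

y_3 = 0.0626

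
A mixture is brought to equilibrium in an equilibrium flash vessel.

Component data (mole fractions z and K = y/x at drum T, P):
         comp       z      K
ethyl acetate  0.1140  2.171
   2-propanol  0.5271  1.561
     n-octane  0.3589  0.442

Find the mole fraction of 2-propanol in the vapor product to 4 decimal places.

Let ψ = V/F and solve Σ zᵢ(Kᵢ−1)/(1+ψ(Kᵢ−1)) = 0.
Check two-phase: ΣzᵢKᵢ = 1.2289 > 1 and Σzᵢ/Kᵢ = 1.2022 > 1, so g(0) = 0.2289 > 0 and g(1) = -0.2022 < 0.
Iterate (Newton) starting at ψ = 0.5:
  ψ = 0.5000: g = 0.03736, g' = -0.3783 → ψ = 0.5988
  ψ = 0.5988: g = -0.00093, g' = -0.3990 → ψ = 0.5964
Converged at ψ = 0.5964.
Compositions from xᵢ = zᵢ/(1+ψ(Kᵢ−1)), yᵢ = Kᵢxᵢ:
  ethyl acetate: x = 0.0671, y = 0.1457
  2-propanol: x = 0.3949, y = 0.6165
  n-octane: x = 0.5379, y = 0.2378

y_2-propanol = 0.6165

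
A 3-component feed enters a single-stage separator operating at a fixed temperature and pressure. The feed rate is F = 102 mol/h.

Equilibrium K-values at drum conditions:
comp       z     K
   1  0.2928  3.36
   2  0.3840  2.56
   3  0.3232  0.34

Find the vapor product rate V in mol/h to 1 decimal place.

Material balance + equilibrium reduce to Σ zᵢ(Kᵢ−1)/(1+β(Kᵢ−1)) = 0.
Check two-phase: ΣzᵢKᵢ = 2.0767 > 1 and Σzᵢ/Kᵢ = 1.1877 > 1, so g(0) = 1.0767 > 0 and g(1) = -0.1877 < 0.
Newton iteration, β⁰ = 0.5:
  β = 0.5000: g = 0.33514, g' = -0.9517 → β = 0.8521
  β = 0.8521: g = -0.00081, g' = -1.0873 → β = 0.8514
Converged at β = 0.8514.
Then V = β·F = 0.8514·102 = 86.8 mol/h and L = F − V = 15.2 mol/h.

V = 86.8 mol/h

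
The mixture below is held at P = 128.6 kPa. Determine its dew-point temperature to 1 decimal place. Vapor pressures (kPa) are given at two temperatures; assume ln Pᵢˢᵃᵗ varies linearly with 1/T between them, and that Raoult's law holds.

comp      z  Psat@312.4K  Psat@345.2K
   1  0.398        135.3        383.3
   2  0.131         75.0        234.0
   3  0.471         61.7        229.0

T = 324.0 K

Dew-point temperature: Σzᵢ·P/Pᵢˢᵃᵗ(T) = 1. Interpolate ln Pᵢˢᵃᵗ = aᵢ + bᵢ/T.
  T = 312.4 K: ΣzᵢP/Pᵢˢᵃᵗ = 1.5846
  T = 345.2 K: ΣzᵢP/Pᵢˢᵃᵗ = 0.4700
  T = 328.8 K: ΣzᵢP/Pᵢˢᵃᵗ = 0.8358
  T = 320.6 K: ΣzᵢP/Pᵢˢᵃᵗ = 1.1409
  T = 324.7 K: ΣzᵢP/Pᵢˢᵃᵗ = 0.9745
  T = 322.6 K: ΣzᵢP/Pᵢˢᵃᵗ = 1.0559
Interpolating between 322.6 K and 324.7 K gives T ≈ 324.0 K.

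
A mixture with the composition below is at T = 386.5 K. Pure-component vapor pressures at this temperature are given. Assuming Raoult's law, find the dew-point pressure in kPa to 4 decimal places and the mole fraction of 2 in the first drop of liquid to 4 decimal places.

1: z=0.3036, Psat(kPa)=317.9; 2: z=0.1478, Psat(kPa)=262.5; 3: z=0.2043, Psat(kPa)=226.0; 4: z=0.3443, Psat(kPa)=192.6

Pdew = 237.5472 kPa, x_2 = 0.1338

At the dew point ψ → 1, so Σzᵢ/Kᵢ = 1 with Kᵢ = Pᵢˢᵃᵗ/P ⇒ 1/P = Σzᵢ/Pᵢˢᵃᵗ.
1/P = 0.3036/317.9 + 0.1478/262.5 + 0.2043/226.0 + 0.3443/192.6 = 0.0042097 ⇒ P = 237.5472 kPa
xᵢ = zᵢP/Pᵢˢᵃᵗ ⇒ x_2 = 0.1478·237.5472/262.5 = 0.1338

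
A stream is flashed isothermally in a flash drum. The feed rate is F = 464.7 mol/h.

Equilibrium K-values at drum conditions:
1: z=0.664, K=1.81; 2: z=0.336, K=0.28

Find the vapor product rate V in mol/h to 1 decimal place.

V = 235.8 mol/h

Material balance + equilibrium reduce to Σ zᵢ(Kᵢ−1)/(1+ψ(Kᵢ−1)) = 0.
Check two-phase: ΣzᵢKᵢ = 1.296 > 1 and Σzᵢ/Kᵢ = 1.567 > 1, so g(0) = 0.296 > 0 and g(1) = -0.567 < 0.
Binary case is linear: z₁(K₁−1)(1+ψ(K₂−1)) + z₂(K₂−1)(1+ψ(K₁−1)) = 0
⇒ ψ = [z₁(K₁−1)+z₂(K₂−1)] / [−(K₁−1)(K₂−1)] = 0.2959/0.5832 = 0.507
Then V = ψ·F = 0.5074·464.7 = 235.8 mol/h and L = F − V = 228.9 mol/h.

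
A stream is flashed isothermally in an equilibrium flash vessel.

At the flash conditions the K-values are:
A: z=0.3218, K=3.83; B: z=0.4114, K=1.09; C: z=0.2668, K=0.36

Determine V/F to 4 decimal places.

Material balance + equilibrium reduce to Σ zᵢ(Kᵢ−1)/(1+V/F(Kᵢ−1)) = 0.
g(0) = ΣzᵢKᵢ − 1 = 0.7770 and g(1) = 1 − Σzᵢ/Kᵢ = -0.2026, so a root lies in (0, 1).
Iterate (Newton) starting at V/F = 0.65:
  V/F = 0.6500: g = 0.06332, g' = -0.6430 → V/F = 0.7485
  V/F = 0.7485: g = -0.00100, g' = -0.6706 → V/F = 0.7470
Converged at V/F = 0.7470.

V/F = 0.7470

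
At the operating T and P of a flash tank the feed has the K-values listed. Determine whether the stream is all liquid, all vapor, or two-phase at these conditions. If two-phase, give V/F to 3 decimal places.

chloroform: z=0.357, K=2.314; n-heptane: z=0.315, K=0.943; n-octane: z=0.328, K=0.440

ΣzᵢKᵢ = 1.267; Σzᵢ/Kᵢ = 1.234.
Both exceed 1, so a two-phase solution exists.
Rachford–Rice: g(ψ) = Σ zᵢ(Kᵢ−1)/(1+ψ(Kᵢ−1)) = 0.
Newton–Raphson from ψ = 0.5:
  ψ = 0.500: g = 0.0095, g' = -0.424 → ψ = 0.522
Converged at ψ = 0.522.

two-phase, V/F = 0.522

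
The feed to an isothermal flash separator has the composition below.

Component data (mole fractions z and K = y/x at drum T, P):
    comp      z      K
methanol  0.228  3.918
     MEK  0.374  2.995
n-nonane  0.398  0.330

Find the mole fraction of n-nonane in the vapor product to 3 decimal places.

y_n-nonane = 0.255

Material balance + equilibrium reduce to Σ zᵢ(Kᵢ−1)/(1+ψ(Kᵢ−1)) = 0.
Check two-phase: ΣzᵢKᵢ = 2.145 > 1 and Σzᵢ/Kᵢ = 1.389 > 1, so g(0) = 1.145 > 0 and g(1) = -0.389 < 0.
Newton iteration, ψ⁰ = 0.36:
  ψ = 0.360: g = 0.4073, g' = -1.276 → ψ = 0.679
  ψ = 0.679: g = 0.0507, g' = -1.088 → ψ = 0.726
  ψ = 0.726: g = -0.0008, g' = -1.125 → ψ = 0.725
Converged at ψ = 0.725.
Compositions from xᵢ = zᵢ/(1+ψ(Kᵢ−1)), yᵢ = Kᵢxᵢ:
  methanol: x = 0.073, y = 0.287
  MEK: x = 0.153, y = 0.458
  n-nonane: x = 0.774, y = 0.255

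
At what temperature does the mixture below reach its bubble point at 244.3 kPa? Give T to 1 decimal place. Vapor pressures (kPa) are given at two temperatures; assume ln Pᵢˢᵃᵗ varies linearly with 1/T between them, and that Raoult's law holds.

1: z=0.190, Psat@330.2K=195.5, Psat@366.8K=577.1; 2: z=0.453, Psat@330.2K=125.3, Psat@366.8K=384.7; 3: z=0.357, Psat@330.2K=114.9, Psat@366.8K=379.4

Bubble-point temperature: ΣzᵢPᵢˢᵃᵗ(T) = P. Interpolate ln Pᵢˢᵃᵗ = aᵢ + bᵢ/T.
  T = 330.2 K: ΣzᵢPᵢˢᵃᵗ = 134.93 kPa
  T = 366.8 K: ΣzᵢPᵢˢᵃᵗ = 419.36 kPa
  T = 348.5 K: ΣzᵢPᵢˢᵃᵗ = 245.00 kPa
  T = 339.4 K: ΣzᵢPᵢˢᵃᵗ = 183.57 kPa
  T = 343.9 K: ΣzᵢPᵢˢᵃᵗ = 212.14 kPa
  T = 346.2 K: ΣzᵢPᵢˢᵃᵗ = 228.09 kPa
Interpolating between 346.2 K and 348.5 K gives T ≈ 348.4 K.

T = 348.4 K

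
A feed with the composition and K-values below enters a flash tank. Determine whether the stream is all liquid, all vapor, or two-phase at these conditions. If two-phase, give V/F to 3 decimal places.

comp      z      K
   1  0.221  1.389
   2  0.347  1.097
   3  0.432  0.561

all liquid

ΣzᵢKᵢ = 0.930; Σzᵢ/Kᵢ = 1.245.
Since ΣzᵢKᵢ < 1 the mixture is below its bubble point — single liquid phase.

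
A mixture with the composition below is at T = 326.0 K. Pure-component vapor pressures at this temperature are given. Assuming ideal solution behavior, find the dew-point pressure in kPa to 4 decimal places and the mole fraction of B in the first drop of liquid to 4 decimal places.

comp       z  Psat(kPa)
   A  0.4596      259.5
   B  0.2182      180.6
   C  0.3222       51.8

Pdew = 108.7031 kPa, x_B = 0.1313

At the dew point ψ → 1, so Σzᵢ/Kᵢ = 1 with Kᵢ = Pᵢˢᵃᵗ/P ⇒ 1/P = Σzᵢ/Pᵢˢᵃᵗ.
1/P = 0.4596/259.5 + 0.2182/180.6 + 0.3222/51.8 = 0.0091994 ⇒ P = 108.7031 kPa
xᵢ = zᵢP/Pᵢˢᵃᵗ ⇒ x_B = 0.2182·108.7031/180.6 = 0.1313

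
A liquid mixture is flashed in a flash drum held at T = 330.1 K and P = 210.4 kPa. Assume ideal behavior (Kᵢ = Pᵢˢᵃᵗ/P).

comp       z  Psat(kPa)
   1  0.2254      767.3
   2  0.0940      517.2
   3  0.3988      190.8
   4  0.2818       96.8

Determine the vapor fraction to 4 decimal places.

Raoult's law: Kᵢ = Pᵢˢᵃᵗ/P = Pᵢˢᵃᵗ/210.4.
  K_1 = 767.3/210.4 = 3.646863, K_2 = 517.2/210.4 = 2.458175, K_3 = 190.8/210.4 = 0.906844, K_4 = 96.8/210.4 = 0.460076
Material balance + equilibrium reduce to Σ zᵢ(Kᵢ−1)/(1+ψ(Kᵢ−1)) = 0.
Check two-phase: ΣzᵢKᵢ = 1.5444 > 1 and Σzᵢ/Kᵢ = 1.1523 > 1, so g(0) = 0.5444 > 0 and g(1) = -0.1523 < 0.
Newton iteration, ψ⁰ = 0.5:
  ψ = 0.5000: g = 0.08867, g' = -0.5173 → ψ = 0.6714
  ψ = 0.6714: g = 0.00579, g' = -0.4619 → ψ = 0.6839
  ψ = 0.6839: g = 0.00001, g' = -0.4605 → ψ = 0.6840
Converged at ψ = 0.6840.

ψ = 0.6840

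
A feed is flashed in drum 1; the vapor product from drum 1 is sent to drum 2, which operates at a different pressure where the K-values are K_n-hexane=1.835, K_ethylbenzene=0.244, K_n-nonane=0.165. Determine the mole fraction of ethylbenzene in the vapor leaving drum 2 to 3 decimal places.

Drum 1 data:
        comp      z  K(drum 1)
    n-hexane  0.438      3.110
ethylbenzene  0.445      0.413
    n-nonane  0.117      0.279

y_ethylbenzene (drum 2) = 0.105

Drum 1:
Rachford–Rice: g(ψ₁) = Σ zᵢ(Kᵢ−1)/(1+ψ₁(Kᵢ−1)) = 0.
g(0) = ΣzᵢKᵢ − 1 = 0.579 and g(1) = 1 − Σzᵢ/Kᵢ = -0.638, so a root lies in (0, 1).
Iterate (Newton) starting at ψ₁ = 0.69:
  ψ₁ = 0.690: g = -0.2306, g' = -0.997 → ψ₁ = 0.459
  ψ₁ = 0.459: g = -0.0139, g' = -0.926 → ψ₁ = 0.444
Converged at ψ₁ = 0.444.
Drum-1 compositions:
  n-hexane: x = 0.226, y = 0.703
  ethylbenzene: x = 0.602, y = 0.249
  n-nonane: x = 0.172, y = 0.048
Drum-2 feed = drum-1 vapor: z₂ = (0.7035, 0.2485, 0.0480).
Drum 2:
Newton–Raphson from ψ₂ = 0.36:
  ψ₂ = 0.360: g = 0.1362, g' = -0.627 → ψ₂ = 0.577
  ψ₂ = 0.577: g = -0.0145, g' = -0.795 → ψ₂ = 0.559
Converged at ψ₂ = 0.559.
  n-hexane: x = 0.480, y = 0.880
  ethylbenzene: x = 0.430, y = 0.105
  n-nonane: x = 0.090, y = 0.015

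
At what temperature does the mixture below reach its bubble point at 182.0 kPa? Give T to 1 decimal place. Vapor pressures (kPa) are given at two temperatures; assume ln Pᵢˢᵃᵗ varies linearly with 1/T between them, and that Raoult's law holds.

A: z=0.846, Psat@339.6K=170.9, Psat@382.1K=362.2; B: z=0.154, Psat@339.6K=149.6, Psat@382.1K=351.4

T = 343.7 K

Bubble-point temperature: ΣzᵢPᵢˢᵃᵗ(T) = P. Interpolate ln Pᵢˢᵃᵗ = aᵢ + bᵢ/T.
  T = 339.6 K: ΣzᵢPᵢˢᵃᵗ = 167.62 kPa
  T = 382.1 K: ΣzᵢPᵢˢᵃᵗ = 360.54 kPa
  T = 360.9 K: ΣzᵢPᵢˢᵃᵗ = 251.62 kPa
  T = 350.2 K: ΣzᵢPᵢˢᵃᵗ = 206.44 kPa
  T = 344.9 K: ΣzᵢPᵢˢᵃᵗ = 186.31 kPa
  T = 342.2 K: ΣzᵢPᵢˢᵃᵗ = 176.62 kPa
Interpolating between 342.2 K and 344.9 K gives T ≈ 343.7 K.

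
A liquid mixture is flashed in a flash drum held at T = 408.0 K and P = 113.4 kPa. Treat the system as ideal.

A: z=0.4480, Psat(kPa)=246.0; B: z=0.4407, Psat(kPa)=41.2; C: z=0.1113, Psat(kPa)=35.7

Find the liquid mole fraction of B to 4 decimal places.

Raoult's law: Kᵢ = Pᵢˢᵃᵗ/P = Pᵢˢᵃᵗ/113.4.
  K_A = 246.0/113.4 = 2.169312, K_B = 41.2/113.4 = 0.363316, K_C = 35.7/113.4 = 0.314815
Material balance + equilibrium reduce to Σ zᵢ(Kᵢ−1)/(1+ψ(Kᵢ−1)) = 0.
g(0) = ΣzᵢKᵢ − 1 = 0.1670 and g(1) = 1 − Σzᵢ/Kᵢ = -0.7731, so a root lies in (0, 1).
Iterate (Newton) starting at ψ = 0.68:
  ψ = 0.6800: g = -0.34579, g' = -0.9289 → ψ = 0.3077
  ψ = 0.3077: g = -0.06036, g' = -0.6915 → ψ = 0.2204
  ψ = 0.2204: g = 0.00027, g' = -0.7014 → ψ = 0.2208
Converged at ψ = 0.2208.
Compositions from xᵢ = zᵢ/(1+ψ(Kᵢ−1)), yᵢ = Kᵢxᵢ:
  A: x = 0.3561, y = 0.7724
  B: x = 0.5128, y = 0.1863
  C: x = 0.1311, y = 0.0413

x_B = 0.5128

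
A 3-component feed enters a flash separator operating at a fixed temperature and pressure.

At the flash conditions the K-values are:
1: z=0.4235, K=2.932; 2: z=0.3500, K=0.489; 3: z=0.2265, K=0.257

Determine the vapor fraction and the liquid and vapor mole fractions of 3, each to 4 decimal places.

Material balance + equilibrium reduce to Σ zᵢ(Kᵢ−1)/(1+ψ(Kᵢ−1)) = 0.
Check two-phase: ΣzᵢKᵢ = 1.4711 > 1 and Σzᵢ/Kᵢ = 1.7415 > 1, so g(0) = 0.4711 > 0 and g(1) = -0.7415 < 0.
Newton iteration, ψ⁰ = 0.5:
  ψ = 0.5000: g = -0.09182, g' = -0.8904 → ψ = 0.3969
  ψ = 0.3969: g = 0.00008, g' = -0.9017 → ψ = 0.3970
Converged at ψ = 0.3970.
Compositions from xᵢ = zᵢ/(1+ψ(Kᵢ−1)), yᵢ = Kᵢxᵢ:
  1: x = 0.2397, y = 0.7027
  2: x = 0.4391, y = 0.2147
  3: x = 0.3213, y = 0.0826

ψ = 0.3970, x_3 = 0.3213, y_3 = 0.0826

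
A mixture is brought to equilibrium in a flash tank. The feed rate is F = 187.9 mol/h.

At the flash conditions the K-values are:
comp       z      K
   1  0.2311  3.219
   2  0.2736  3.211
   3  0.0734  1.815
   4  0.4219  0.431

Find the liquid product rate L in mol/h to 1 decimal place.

L = 37.9 mol/h

Let β = V/F and solve Σ zᵢ(Kᵢ−1)/(1+β(Kᵢ−1)) = 0.
Check two-phase: ΣzᵢKᵢ = 1.9375 > 1 and Σzᵢ/Kᵢ = 1.1763 > 1, so g(0) = 0.9375 > 0 and g(1) = -0.1763 < 0.
Iterate (Newton) starting at β = 0.5:
  β = 0.5000: g = 0.23739, g' = -0.8488 → β = 0.7797
  β = 0.7797: g = 0.01503, g' = -0.7924 → β = 0.7986
  β = 0.7986: g = -0.00007, g' = -0.7997 → β = 0.7985
Converged at β = 0.7985.
Then V = β·F = 0.7985·187.9 = 150.0 mol/h and L = F − V = 37.9 mol/h.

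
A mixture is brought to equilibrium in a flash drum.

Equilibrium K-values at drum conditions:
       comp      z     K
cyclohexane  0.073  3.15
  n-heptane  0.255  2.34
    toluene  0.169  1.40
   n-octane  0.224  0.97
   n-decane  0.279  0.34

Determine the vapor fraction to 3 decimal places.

Rachford–Rice: g(ψ) = Σ zᵢ(Kᵢ−1)/(1+ψ(Kᵢ−1)) = 0.
Feasibility: ΣzᵢKᵢ = 1.375, Σzᵢ/Kᵢ = 1.304 — both > 1, two phases present.
Iterate (Newton) starting at ψ = 0.5:
  ψ = 0.500: g = 0.0549, g' = -0.532 → ψ = 0.603
  ψ = 0.603: g = -0.0010, g' = -0.557 → ψ = 0.601
Converged at ψ = 0.601.

ψ = 0.601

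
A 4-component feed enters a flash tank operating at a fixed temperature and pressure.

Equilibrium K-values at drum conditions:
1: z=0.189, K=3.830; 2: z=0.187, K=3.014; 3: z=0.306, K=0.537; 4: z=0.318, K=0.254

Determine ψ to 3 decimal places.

Material balance + equilibrium reduce to Σ zᵢ(Kᵢ−1)/(1+ψ(Kᵢ−1)) = 0.
g(0) = ΣzᵢKᵢ − 1 = 0.533 and g(1) = 1 − Σzᵢ/Kᵢ = -0.933, so a root lies in (0, 1).
Iterate (Newton) starting at ψ = 0.5:
  ψ = 0.500: g = -0.1536, g' = -1.009 → ψ = 0.348
  ψ = 0.348: g = 0.0018, g' = -1.063 → ψ = 0.350
Converged at ψ = 0.350.

ψ = 0.350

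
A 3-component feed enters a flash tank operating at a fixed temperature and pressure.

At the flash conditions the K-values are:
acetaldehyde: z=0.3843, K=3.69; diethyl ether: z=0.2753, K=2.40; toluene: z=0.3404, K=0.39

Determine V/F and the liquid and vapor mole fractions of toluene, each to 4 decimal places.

V/F = 0.9126, x_toluene = 0.7679, y_toluene = 0.2995

Rachford–Rice: g(V/F) = Σ zᵢ(Kᵢ−1)/(1+V/F(Kᵢ−1)) = 0.
g(0) = ΣzᵢKᵢ − 1 = 1.2115 and g(1) = 1 − Σzᵢ/Kᵢ = -0.0917, so a root lies in (0, 1).
Iterate (Newton) starting at V/F = 0.5:
  V/F = 0.5000: g = 0.36879, g' = -0.9546 → V/F = 0.8863
  V/F = 0.8863: g = 0.02543, g' = -0.9506 → V/F = 0.9131
  V/F = 0.9131: g = -0.00041, g' = -0.9821 → V/F = 0.9126
Converged at V/F = 0.9126.
Compositions from xᵢ = zᵢ/(1+V/F(Kᵢ−1)), yᵢ = Kᵢxᵢ:
  acetaldehyde: x = 0.1112, y = 0.4104
  diethyl ether: x = 0.1209, y = 0.2901
  toluene: x = 0.7679, y = 0.2995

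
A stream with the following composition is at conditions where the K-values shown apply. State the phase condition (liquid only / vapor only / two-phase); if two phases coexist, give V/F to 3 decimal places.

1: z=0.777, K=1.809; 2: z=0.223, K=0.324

two-phase, V/F = 0.874

ΣzᵢKᵢ = 1.478; Σzᵢ/Kᵢ = 1.118.
Both exceed 1, so a two-phase solution exists.
Let ψ = V/F and solve Σ zᵢ(Kᵢ−1)/(1+ψ(Kᵢ−1)) = 0.
Newton–Raphson from ψ = 0.5:
  ψ = 0.500: g = 0.2198, g' = -0.490 → ψ = 0.948
  ψ = 0.948: g = -0.0643, g' = -0.954 → ψ = 0.881
  ψ = 0.881: g = -0.0057, g' = -0.796 → ψ = 0.874
Converged at ψ = 0.874.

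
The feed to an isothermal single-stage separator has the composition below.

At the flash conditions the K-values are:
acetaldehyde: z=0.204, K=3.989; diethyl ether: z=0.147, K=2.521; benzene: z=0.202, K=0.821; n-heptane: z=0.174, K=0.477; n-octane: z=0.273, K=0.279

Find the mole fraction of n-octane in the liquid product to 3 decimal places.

Let ψ = V/F and solve Σ zᵢ(Kᵢ−1)/(1+ψ(Kᵢ−1)) = 0.
g(0) = ΣzᵢKᵢ − 1 = 0.509 and g(1) = 1 − Σzᵢ/Kᵢ = -0.699, so a root lies in (0, 1).
Newton–Raphson from ψ = 0.5:
  ψ = 0.500: g = -0.0993, g' = -0.845 → ψ = 0.382
  ψ = 0.382: g = 0.0015, g' = -0.885 → ψ = 0.384
Converged at ψ = 0.384.
Compositions from xᵢ = zᵢ/(1+ψ(Kᵢ−1)), yᵢ = Kᵢxᵢ:
  acetaldehyde: x = 0.095, y = 0.379
  diethyl ether: x = 0.093, y = 0.234
  benzene: x = 0.217, y = 0.178
  n-heptane: x = 0.218, y = 0.104
  n-octane: x = 0.378, y = 0.105

x_n-octane = 0.378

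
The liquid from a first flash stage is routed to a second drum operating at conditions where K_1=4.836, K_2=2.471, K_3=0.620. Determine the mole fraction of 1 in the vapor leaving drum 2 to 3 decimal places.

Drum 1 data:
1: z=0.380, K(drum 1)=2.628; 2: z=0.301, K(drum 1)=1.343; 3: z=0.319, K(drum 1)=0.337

y_1 (drum 2) = 0.206

Drum 1:
Rachford–Rice: g(ψ₁) = Σ zᵢ(Kᵢ−1)/(1+ψ₁(Kᵢ−1)) = 0.
Check two-phase: ΣzᵢKᵢ = 1.510 > 1 and Σzᵢ/Kᵢ = 1.315 > 1, so g(0) = 0.510 > 0 and g(1) = -0.315 < 0.
Newton iteration, ψ₁⁰ = 0.48:
  ψ₁ = 0.480: g = 0.1257, g' = -0.645 → ψ₁ = 0.675
  ψ₁ = 0.675: g = -0.0041, g' = -0.711 → ψ₁ = 0.669
Converged at ψ₁ = 0.669.
Drum-1 compositions:
  1: x = 0.182, y = 0.478
  2: x = 0.245, y = 0.329
  3: x = 0.573, y = 0.193
Drum-2 feed = drum-1 liquid: z₂ = (0.1819, 0.2448, 0.5733).
Drum 2:
Let ψ₂ = V/F and solve Σ zᵢ(Kᵢ−1)/(1+ψ₂(Kᵢ−1)) = 0.
Check two-phase: ΣzᵢKᵢ = 1.840 > 1 and Σzᵢ/Kᵢ = 1.061 > 1, so g(0) = 0.840 > 0 and g(1) = -0.061 < 0.
Newton–Raphson from ψ₂ = 0.36:
  ψ₂ = 0.360: g = 0.2761, g' = -0.810 → ψ₂ = 0.701
  ψ₂ = 0.701: g = 0.0695, g' = -0.479 → ψ₂ = 0.846
  ψ₂ = 0.846: g = 0.0037, g' = -0.433 → ψ₂ = 0.855
Converged at ψ₂ = 0.855.
  1: x = 0.043, y = 0.206
  2: x = 0.108, y = 0.268
  3: x = 0.849, y = 0.526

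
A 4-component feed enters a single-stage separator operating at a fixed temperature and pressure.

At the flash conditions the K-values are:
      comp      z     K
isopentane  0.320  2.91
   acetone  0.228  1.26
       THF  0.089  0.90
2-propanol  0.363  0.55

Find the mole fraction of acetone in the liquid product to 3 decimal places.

Rachford–Rice: g(V/F) = Σ zᵢ(Kᵢ−1)/(1+V/F(Kᵢ−1)) = 0.
g(0) = ΣzᵢKᵢ − 1 = 0.498 and g(1) = 1 − Σzᵢ/Kᵢ = -0.050, so a root lies in (0, 1).
Newton iteration, V/F⁰ = 0.52:
  V/F = 0.520: g = 0.1362, g' = -0.432 → V/F = 0.835
  V/F = 0.835: g = 0.0128, g' = -0.373 → V/F = 0.869
Converged at V/F = 0.869.
Compositions from xᵢ = zᵢ/(1+V/F(Kᵢ−1)), yᵢ = Kᵢxᵢ:
  isopentane: x = 0.120, y = 0.350
  acetone: x = 0.186, y = 0.234
  THF: x = 0.097, y = 0.088
  2-propanol: x = 0.596, y = 0.328

x_acetone = 0.186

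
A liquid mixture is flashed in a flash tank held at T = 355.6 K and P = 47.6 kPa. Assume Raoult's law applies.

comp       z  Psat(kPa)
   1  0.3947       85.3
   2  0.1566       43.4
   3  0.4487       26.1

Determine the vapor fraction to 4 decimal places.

ψ = 0.3139

Raoult's law: Kᵢ = Pᵢˢᵃᵗ/P = Pᵢˢᵃᵗ/47.6.
  K_1 = 85.3/47.6 = 1.792017, K_2 = 43.4/47.6 = 0.911765, K_3 = 26.1/47.6 = 0.548319
Rachford–Rice: g(ψ) = Σ zᵢ(Kᵢ−1)/(1+ψ(Kᵢ−1)) = 0.
g(0) = ΣzᵢKᵢ − 1 = 0.0961 and g(1) = 1 − Σzᵢ/Kᵢ = -0.2103, so a root lies in (0, 1).
Iterate (Newton) starting at ψ = 0.69:
  ψ = 0.6900: g = -0.10700, g' = -0.2981 → ψ = 0.3311
  ψ = 0.3311: g = -0.00487, g' = -0.2833 → ψ = 0.3139
Converged at ψ = 0.3139.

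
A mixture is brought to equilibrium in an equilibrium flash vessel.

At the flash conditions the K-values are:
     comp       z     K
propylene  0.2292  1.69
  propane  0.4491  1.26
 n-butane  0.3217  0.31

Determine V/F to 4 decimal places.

Iterate (Newton) starting at V/F = 0.58:
  V/F = 0.5800: g = -0.15567, g' = -0.5043 → V/F = 0.2713
  V/F = 0.2713: g = -0.03082, g' = -0.3358 → V/F = 0.1795
  V/F = 0.1795: g = -0.00108, g' = -0.3136 → V/F = 0.1761
Converged at V/F = 0.1761.

V/F = 0.1761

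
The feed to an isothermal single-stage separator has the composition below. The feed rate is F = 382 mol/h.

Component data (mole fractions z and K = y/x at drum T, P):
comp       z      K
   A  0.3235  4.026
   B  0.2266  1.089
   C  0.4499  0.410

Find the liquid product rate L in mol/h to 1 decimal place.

Material balance + equilibrium reduce to Σ zᵢ(Kᵢ−1)/(1+ψ(Kᵢ−1)) = 0.
Feasibility: ΣzᵢKᵢ = 1.7336, Σzᵢ/Kᵢ = 1.3858 — both > 1, two phases present.
Newton iteration, ψ⁰ = 0.5:
  ψ = 0.5000: g = 0.03233, g' = -0.7858 → ψ = 0.5411
  ψ = 0.5411: g = 0.00045, g' = -0.7654 → ψ = 0.5417
Converged at ψ = 0.5417.
Then V = ψ·F = 0.5417·382 = 206.9 mol/h and L = F − V = 175.1 mol/h.

L = 175.1 mol/h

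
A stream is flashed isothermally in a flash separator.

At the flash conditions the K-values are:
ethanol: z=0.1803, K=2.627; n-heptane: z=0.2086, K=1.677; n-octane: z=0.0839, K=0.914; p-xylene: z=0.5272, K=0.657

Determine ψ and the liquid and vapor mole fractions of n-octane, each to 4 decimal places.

Newton iteration, ψ⁰ = 0.35:
  ψ = 0.3500: g = 0.08814, g' = -0.3370 → ψ = 0.6115
  ψ = 0.6115: g = 0.01047, g' = -0.2678 → ψ = 0.6507
  ψ = 0.6507: g = 0.00011, g' = -0.2622 → ψ = 0.6511
Converged at ψ = 0.6511.
Compositions from xᵢ = zᵢ/(1+ψ(Kᵢ−1)), yᵢ = Kᵢxᵢ:
  ethanol: x = 0.0876, y = 0.2300
  n-heptane: x = 0.1448, y = 0.2428
  n-octane: x = 0.0889, y = 0.0812
  p-xylene: x = 0.6788, y = 0.4460

ψ = 0.6511, x_n-octane = 0.0889, y_n-octane = 0.0812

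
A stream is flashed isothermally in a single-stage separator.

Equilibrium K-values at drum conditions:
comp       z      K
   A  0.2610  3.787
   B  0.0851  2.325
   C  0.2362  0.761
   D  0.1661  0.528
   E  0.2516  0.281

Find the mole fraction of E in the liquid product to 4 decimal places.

Rachford–Rice: g(V/F) = Σ zᵢ(Kᵢ−1)/(1+V/F(Kᵢ−1)) = 0.
g(0) = ΣzᵢKᵢ − 1 = 0.5244 and g(1) = 1 − Σzᵢ/Kᵢ = -0.6259, so a root lies in (0, 1).
Newton–Raphson from V/F = 0.5:
  V/F = 0.5000: g = -0.07743, g' = -0.8058 → V/F = 0.4039
  V/F = 0.4039: g = 0.00136, g' = -0.8434 → V/F = 0.4055
Converged at V/F = 0.4055.
Compositions from xᵢ = zᵢ/(1+V/F(Kᵢ−1)), yᵢ = Kᵢxᵢ:
  A: x = 0.1225, y = 0.4640
  B: x = 0.0554, y = 0.1287
  C: x = 0.2615, y = 0.1990
  D: x = 0.2054, y = 0.1085
  E: x = 0.3552, y = 0.0998

x_E = 0.3552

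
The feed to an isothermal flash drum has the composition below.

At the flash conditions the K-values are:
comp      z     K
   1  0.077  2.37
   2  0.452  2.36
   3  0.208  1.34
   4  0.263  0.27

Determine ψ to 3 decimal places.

Material balance + equilibrium reduce to Σ zᵢ(Kᵢ−1)/(1+ψ(Kᵢ−1)) = 0.
Feasibility: ΣzᵢKᵢ = 1.599, Σzᵢ/Kᵢ = 1.353 — both > 1, two phases present.
Newton–Raphson from ψ = 0.64:
  ψ = 0.640: g = 0.0826, g' = -0.790 → ψ = 0.745
  ψ = 0.745: g = -0.0065, g' = -0.930 → ψ = 0.738
Converged at ψ = 0.738.

ψ = 0.738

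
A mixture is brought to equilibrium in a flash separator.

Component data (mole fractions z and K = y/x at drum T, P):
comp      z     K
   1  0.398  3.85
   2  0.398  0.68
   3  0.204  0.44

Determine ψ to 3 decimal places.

ψ = 0.745

Rachford–Rice: g(ψ) = Σ zᵢ(Kᵢ−1)/(1+ψ(Kᵢ−1)) = 0.
g(0) = ΣzᵢKᵢ − 1 = 0.893 and g(1) = 1 − Σzᵢ/Kᵢ = -0.152, so a root lies in (0, 1).
Newton–Raphson from ψ = 0.5:
  ψ = 0.500: g = 0.1575, g' = -0.731 → ψ = 0.715
  ψ = 0.715: g = 0.0175, g' = -0.597 → ψ = 0.745
Converged at ψ = 0.745.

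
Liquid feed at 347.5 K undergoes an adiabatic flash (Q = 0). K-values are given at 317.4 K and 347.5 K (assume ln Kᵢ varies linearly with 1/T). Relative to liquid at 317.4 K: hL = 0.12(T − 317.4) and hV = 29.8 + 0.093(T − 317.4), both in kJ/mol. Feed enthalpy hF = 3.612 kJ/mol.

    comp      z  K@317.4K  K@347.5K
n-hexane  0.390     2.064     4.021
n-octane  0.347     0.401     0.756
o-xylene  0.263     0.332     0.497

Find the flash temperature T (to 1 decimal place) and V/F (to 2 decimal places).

T = 319.4 K, V/F = 0.11

Adiabatic flash: solve Rachford–Rice at each trial T, then check hF = ψ·hV(T) + (1−ψ)·hL(T).
  T = 317.4 K: K = (2.064, 0.401, 0.332), RR gives ψ = 0.047, H_out = 1.398 kJ/mol
  T = 347.5 K: K = (4.021, 0.756, 0.497), RR gives ψ = 0.835, H_out = 27.819 kJ/mol
  T = 332.4 K: K = (2.921, 0.558, 0.410), RR gives ψ = 0.449, H_out = 14.984 kJ/mol
  T = 324.9 K: K = (2.465, 0.475, 0.370), RR gives ψ = 0.266, H_out = 8.783 kJ/mol
  T = 321.1 K: K = (2.255, 0.436, 0.350), RR gives ψ = 0.163, H_out = 5.283 kJ/mol
  T = 319.2 K: K = (2.156, 0.418, 0.341), RR gives ψ = 0.106, H_out = 3.363 kJ/mol
Linear interpolation between T = 319.2 (H_out = 3.363) and T = 321.1 (H_out = 5.283) on hF = 3.612 gives T ≈ 319.4 K, at which ψ = 0.11.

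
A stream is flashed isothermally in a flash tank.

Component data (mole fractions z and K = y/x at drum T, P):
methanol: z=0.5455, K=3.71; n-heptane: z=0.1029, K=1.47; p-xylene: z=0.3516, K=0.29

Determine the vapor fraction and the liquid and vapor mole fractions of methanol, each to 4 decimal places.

Rachford–Rice: g(ψ) = Σ zᵢ(Kᵢ−1)/(1+ψ(Kᵢ−1)) = 0.
Feasibility: ΣzᵢKᵢ = 2.2770, Σzᵢ/Kᵢ = 1.4294 — both > 1, two phases present.
Newton–Raphson from ψ = 0.37:
  ψ = 0.3700: g = 0.44077, g' = -1.3414 → ψ = 0.6986
  ψ = 0.6986: g = 0.05206, g' = -1.1893 → ψ = 0.7424
  ψ = 0.7424: g = -0.00117, g' = -1.2466 → ψ = 0.7414
Converged at ψ = 0.7414.
Compositions from xᵢ = zᵢ/(1+ψ(Kᵢ−1)), yᵢ = Kᵢxᵢ:
  methanol: x = 0.1813, y = 0.6725
  n-heptane: x = 0.0763, y = 0.1122
  p-xylene: x = 0.7424, y = 0.2153

ψ = 0.7414, x_methanol = 0.1813, y_methanol = 0.6725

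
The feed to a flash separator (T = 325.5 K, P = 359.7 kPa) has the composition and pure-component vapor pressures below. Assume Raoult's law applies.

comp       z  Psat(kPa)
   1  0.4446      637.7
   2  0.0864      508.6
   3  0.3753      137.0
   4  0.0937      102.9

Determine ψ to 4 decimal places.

Raoult's law: Kᵢ = Pᵢˢᵃᵗ/P = Pᵢˢᵃᵗ/359.7.
  K_1 = 637.7/359.7 = 1.772866, K_2 = 508.6/359.7 = 1.413956, K_3 = 137.0/359.7 = 0.380873, K_4 = 102.9/359.7 = 0.286072
Let ψ = V/F and solve Σ zᵢ(Kᵢ−1)/(1+ψ(Kᵢ−1)) = 0.
g(0) = ΣzᵢKᵢ − 1 = 0.0801 and g(1) = 1 − Σzᵢ/Kᵢ = -0.6248, so a root lies in (0, 1).
Newton–Raphson from ψ = 0.5:
  ψ = 0.5000: g = -0.16309, g' = -0.5656 → ψ = 0.2116
  ψ = 0.2116: g = -0.01800, g' = -0.4655 → ψ = 0.1730
  ψ = 0.1730: g = -0.00007, g' = -0.4621 → ψ = 0.1728
Converged at ψ = 0.1728.

ψ = 0.1728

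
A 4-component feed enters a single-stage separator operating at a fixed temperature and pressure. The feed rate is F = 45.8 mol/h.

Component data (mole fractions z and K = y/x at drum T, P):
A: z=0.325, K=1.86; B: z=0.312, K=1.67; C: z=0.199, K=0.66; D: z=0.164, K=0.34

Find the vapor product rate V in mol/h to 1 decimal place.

Let β = V/F and solve Σ zᵢ(Kᵢ−1)/(1+β(Kᵢ−1)) = 0.
Feasibility: ΣzᵢKᵢ = 1.313, Σzᵢ/Kᵢ = 1.145 — both > 1, two phases present.
Iterate (Newton) starting at β = 0.5:
  β = 0.500: g = 0.1090, g' = -0.389 → β = 0.780
  β = 0.780: g = -0.0108, g' = -0.493 → β = 0.759
  β = 0.759: g = -0.0002, g' = -0.478 → β = 0.758
Converged at β = 0.758.
Then V = β·F = 0.7582·45.8 = 34.7 mol/h and L = F − V = 11.1 mol/h.

V = 34.7 mol/h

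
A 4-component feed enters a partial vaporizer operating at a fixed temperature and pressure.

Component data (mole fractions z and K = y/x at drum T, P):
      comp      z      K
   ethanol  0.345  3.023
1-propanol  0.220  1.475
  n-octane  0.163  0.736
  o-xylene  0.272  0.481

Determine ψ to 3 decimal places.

ψ = 0.899

Let ψ = V/F and solve Σ zᵢ(Kᵢ−1)/(1+ψ(Kᵢ−1)) = 0.
Feasibility: ΣzᵢKᵢ = 1.618, Σzᵢ/Kᵢ = 1.050 — both > 1, two phases present.
Newton iteration, ψ⁰ = 0.5:
  ψ = 0.500: g = 0.1912, g' = -0.530 → ψ = 0.861
  ψ = 0.861: g = 0.0180, g' = -0.471 → ψ = 0.899
Converged at ψ = 0.899.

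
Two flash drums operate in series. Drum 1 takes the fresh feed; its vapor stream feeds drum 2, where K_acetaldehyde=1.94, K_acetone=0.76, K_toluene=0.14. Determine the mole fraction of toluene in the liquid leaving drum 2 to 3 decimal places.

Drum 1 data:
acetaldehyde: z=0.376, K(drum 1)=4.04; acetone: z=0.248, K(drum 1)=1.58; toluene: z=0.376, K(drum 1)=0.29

x_toluene (drum 2) = 0.314

Drum 1:
Newton–Raphson from ψ₁ = 0.5:
  ψ₁ = 0.500: g = 0.1512, g' = -1.053 → ψ₁ = 0.644
  ψ₁ = 0.644: g = -0.0002, g' = -1.085 → ψ₁ = 0.643
Converged at ψ₁ = 0.643.
Drum-1 compositions:
  acetaldehyde: x = 0.127, y = 0.514
  acetone: x = 0.181, y = 0.285
  toluene: x = 0.692, y = 0.201
Drum-2 feed = drum-1 vapor: z₂ = (0.5139, 0.2854, 0.2007).
Drum 2:
Let ψ₂ = V/F and solve Σ zᵢ(Kᵢ−1)/(1+ψ₂(Kᵢ−1)) = 0.
g(0) = ΣzᵢKᵢ − 1 = 0.242 and g(1) = 1 − Σzᵢ/Kᵢ = -1.074, so a root lies in (0, 1).
Newton–Raphson from ψ₂ = 0.31:
  ψ₂ = 0.310: g = 0.0647, g' = -0.567 → ψ₂ = 0.424
  ψ₂ = 0.424: g = -0.0025, g' = -0.620 → ψ₂ = 0.420
Converged at ψ₂ = 0.420.
  acetaldehyde: x = 0.368, y = 0.715
  acetone: x = 0.317, y = 0.241
  toluene: x = 0.314, y = 0.044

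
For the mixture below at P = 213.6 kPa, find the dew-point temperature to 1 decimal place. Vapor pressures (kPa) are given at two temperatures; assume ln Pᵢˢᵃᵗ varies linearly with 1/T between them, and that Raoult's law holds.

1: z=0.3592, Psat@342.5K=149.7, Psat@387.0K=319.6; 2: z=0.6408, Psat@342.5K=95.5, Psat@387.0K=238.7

Dew-point temperature: Σzᵢ·P/Pᵢˢᵃᵗ(T) = 1. Interpolate ln Pᵢˢᵃᵗ = aᵢ + bᵢ/T.
  T = 342.5 K: ΣzᵢP/Pᵢˢᵃᵗ = 1.9458
  T = 387.0 K: ΣzᵢP/Pᵢˢᵃᵗ = 0.8135
  T = 364.8 K: ΣzᵢP/Pᵢˢᵃᵗ = 1.2231
  T = 375.9 K: ΣzᵢP/Pᵢˢᵃᵗ = 0.9914
  T = 370.4 K: ΣzᵢP/Pᵢˢᵃᵗ = 1.0984
  T = 373.1 K: ΣzᵢP/Pᵢˢᵃᵗ = 1.0441
Interpolating between 373.1 K and 375.9 K gives T ≈ 375.4 K.

T = 375.4 K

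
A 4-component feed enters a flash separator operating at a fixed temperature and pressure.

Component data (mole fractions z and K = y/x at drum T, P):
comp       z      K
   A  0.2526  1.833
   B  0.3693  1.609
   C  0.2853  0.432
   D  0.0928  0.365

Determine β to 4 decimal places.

β = 0.5193

Newton iteration, β⁰ = 0.45:
  β = 0.4500: g = 0.02938, g' = -0.4166 → β = 0.5205
  β = 0.5205: g = -0.00055, g' = -0.4333 → β = 0.5193
Converged at β = 0.5193.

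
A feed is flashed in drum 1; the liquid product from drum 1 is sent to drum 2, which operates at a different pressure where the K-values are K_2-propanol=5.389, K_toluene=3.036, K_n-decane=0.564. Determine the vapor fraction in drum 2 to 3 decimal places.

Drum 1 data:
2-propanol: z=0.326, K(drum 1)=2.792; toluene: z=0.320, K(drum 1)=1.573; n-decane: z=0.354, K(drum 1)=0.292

V/F (drum 2) = 0.697

Drum 1:
Let ψ₁ = V/F and solve Σ zᵢ(Kᵢ−1)/(1+ψ₁(Kᵢ−1)) = 0.
Check two-phase: ΣzᵢKᵢ = 1.517 > 1 and Σzᵢ/Kᵢ = 1.533 > 1, so g(0) = 0.517 > 0 and g(1) = -0.533 < 0.
Newton iteration, ψ₁⁰ = 0.5:
  ψ₁ = 0.500: g = 0.0627, g' = -0.780 → ψ₁ = 0.580
  ψ₁ = 0.580: g = -0.0015, g' = -0.822 → ψ₁ = 0.579
Converged at ψ₁ = 0.579.
Drum-1 compositions:
  2-propanol: x = 0.160, y = 0.447
  toluene: x = 0.240, y = 0.378
  n-decane: x = 0.600, y = 0.175
Drum-2 feed = drum-1 liquid: z₂ = (0.1601, 0.2403, 0.5996).
Drum 2:
Iterate (Newton) starting at ψ₂ = 0.5:
  ψ₂ = 0.500: g = 0.1281, g' = -0.733 → ψ₂ = 0.675
  ψ₂ = 0.675: g = 0.0131, g' = -0.602 → ψ₂ = 0.696
  ψ₂ = 0.696: g = 0.0001, g' = -0.593 → ψ₂ = 0.697
Converged at ψ₂ = 0.697.
  2-propanol: x = 0.039, y = 0.213
  toluene: x = 0.099, y = 0.302
  n-decane: x = 0.861, y = 0.486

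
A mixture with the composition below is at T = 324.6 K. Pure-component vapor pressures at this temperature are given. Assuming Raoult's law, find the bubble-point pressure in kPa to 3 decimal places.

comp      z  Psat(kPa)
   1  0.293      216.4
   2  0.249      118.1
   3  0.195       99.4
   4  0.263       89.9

At the bubble point ψ → 0, so ΣzᵢKᵢ = 1 with Kᵢ = Pᵢˢᵃᵗ/P ⇒ P = ΣzᵢPᵢˢᵃᵗ.
P = 0.293·216.4 + 0.249·118.1 + 0.195·99.4 + 0.263·89.9 = 135.839 kPa

Pbub = 135.839 kPa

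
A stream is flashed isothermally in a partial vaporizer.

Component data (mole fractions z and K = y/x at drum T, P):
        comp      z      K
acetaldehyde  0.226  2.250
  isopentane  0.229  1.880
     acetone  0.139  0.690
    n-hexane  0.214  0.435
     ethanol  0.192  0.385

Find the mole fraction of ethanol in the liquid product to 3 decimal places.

x_ethanol = 0.245

Newton–Raphson from ψ = 0.5:
  ψ = 0.500: g = -0.0762, g' = -0.522 → ψ = 0.354
  ψ = 0.354: g = -0.0010, g' = -0.515 → ψ = 0.352
Converged at ψ = 0.352.
Compositions from xᵢ = zᵢ/(1+ψ(Kᵢ−1)), yᵢ = Kᵢxᵢ:
  acetaldehyde: x = 0.157, y = 0.353
  isopentane: x = 0.175, y = 0.329
  acetone: x = 0.156, y = 0.108
  n-hexane: x = 0.267, y = 0.116
  ethanol: x = 0.245, y = 0.094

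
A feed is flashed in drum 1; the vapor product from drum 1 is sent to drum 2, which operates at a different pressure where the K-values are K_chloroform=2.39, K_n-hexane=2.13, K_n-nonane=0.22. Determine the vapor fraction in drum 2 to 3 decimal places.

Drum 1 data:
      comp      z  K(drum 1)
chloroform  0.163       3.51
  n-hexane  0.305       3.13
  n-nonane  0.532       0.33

Drum 1:
Let ψ₁ = V/F and solve Σ zᵢ(Kᵢ−1)/(1+ψ₁(Kᵢ−1)) = 0.
Check two-phase: ΣzᵢKᵢ = 1.702 > 1 and Σzᵢ/Kᵢ = 1.756 > 1, so g(0) = 0.702 > 0 and g(1) = -0.756 < 0.
Newton iteration, ψ₁⁰ = 0.5:
  ψ₁ = 0.500: g = -0.0400, g' = -1.066 → ψ₁ = 0.463
Converged at ψ₁ = 0.463.
Drum-1 compositions:
  chloroform: x = 0.075, y = 0.265
  n-hexane: x = 0.154, y = 0.481
  n-nonane: x = 0.771, y = 0.254
Drum-2 feed = drum-1 vapor: z₂ = (0.2647, 0.4808, 0.2544).
Drum 2:
Newton iteration, ψ₂⁰ = 0.5:
  ψ₂ = 0.500: g = 0.2390, g' = -0.845 → ψ₂ = 0.783
  ψ₂ = 0.783: g = -0.0452, g' = -1.311 → ψ₂ = 0.748
  ψ₂ = 0.748: g = -0.0021, g' = -1.197 → ψ₂ = 0.747
Converged at ψ₂ = 0.747.
  chloroform: x = 0.130, y = 0.310
  n-hexane: x = 0.261, y = 0.555
  n-nonane: x = 0.609, y = 0.134

V/F (drum 2) = 0.747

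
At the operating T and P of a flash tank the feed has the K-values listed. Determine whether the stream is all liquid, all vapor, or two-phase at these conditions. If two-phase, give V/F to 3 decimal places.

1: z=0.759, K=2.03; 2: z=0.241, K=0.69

all vapor

ΣzᵢKᵢ = 1.707; Σzᵢ/Kᵢ = 0.723.
Since Σzᵢ/Kᵢ < 1 the mixture is above its dew point — single vapor phase.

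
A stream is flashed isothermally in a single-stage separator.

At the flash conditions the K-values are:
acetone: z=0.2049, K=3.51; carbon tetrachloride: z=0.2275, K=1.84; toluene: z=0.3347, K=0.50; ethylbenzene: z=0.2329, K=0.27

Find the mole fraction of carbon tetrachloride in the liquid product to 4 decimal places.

x_carbon tetrachloride = 0.1772

Rachford–Rice: g(V/F) = Σ zᵢ(Kᵢ−1)/(1+V/F(Kᵢ−1)) = 0.
g(0) = ΣzᵢKᵢ − 1 = 0.3680 and g(1) = 1 − Σzᵢ/Kᵢ = -0.7140, so a root lies in (0, 1).
Newton iteration, V/F⁰ = 0.5:
  V/F = 0.5000: g = -0.12823, g' = -0.7900 → V/F = 0.3377
  V/F = 0.3377: g = 0.00024, g' = -0.8153 → V/F = 0.3380
Converged at V/F = 0.3380.
Compositions from xᵢ = zᵢ/(1+V/F(Kᵢ−1)), yᵢ = Kᵢxᵢ:
  acetone: x = 0.1109, y = 0.3891
  carbon tetrachloride: x = 0.1772, y = 0.3260
  toluene: x = 0.4028, y = 0.2014
  ethylbenzene: x = 0.3092, y = 0.0835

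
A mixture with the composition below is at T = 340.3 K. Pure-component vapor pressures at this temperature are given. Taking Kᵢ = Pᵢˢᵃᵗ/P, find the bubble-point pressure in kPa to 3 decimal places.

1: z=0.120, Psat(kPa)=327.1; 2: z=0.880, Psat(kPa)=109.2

At the bubble point ψ → 0, so ΣzᵢKᵢ = 1 with Kᵢ = Pᵢˢᵃᵗ/P ⇒ P = ΣzᵢPᵢˢᵃᵗ.
P = 0.120·327.1 + 0.880·109.2 = 135.348 kPa

Pbub = 135.348 kPa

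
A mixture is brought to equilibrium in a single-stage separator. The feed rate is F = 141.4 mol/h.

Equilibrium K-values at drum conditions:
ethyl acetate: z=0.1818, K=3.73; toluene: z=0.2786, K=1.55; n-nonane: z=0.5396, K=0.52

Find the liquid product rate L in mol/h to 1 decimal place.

Let β = V/F and solve Σ zᵢ(Kᵢ−1)/(1+β(Kᵢ−1)) = 0.
Check two-phase: ΣzᵢKᵢ = 1.3905 > 1 and Σzᵢ/Kᵢ = 1.2662 > 1, so g(0) = 0.3905 > 0 and g(1) = -0.2662 < 0.
Newton iteration, β⁰ = 0.7:
  β = 0.7000: g = -0.10894, g' = -0.4858 → β = 0.4758
  β = 0.4758: g = 0.00169, g' = -0.5181 → β = 0.4790
Converged at β = 0.4790.
Then V = β·F = 0.4790·141.4 = 67.7 mol/h and L = F − V = 73.7 mol/h.

L = 73.7 mol/h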